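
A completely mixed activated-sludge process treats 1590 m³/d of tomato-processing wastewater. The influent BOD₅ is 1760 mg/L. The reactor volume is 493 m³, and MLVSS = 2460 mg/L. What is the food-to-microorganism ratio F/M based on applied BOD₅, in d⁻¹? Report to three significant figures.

F/M ≈ 2.31 d⁻¹

F/M = Q·S₀ / (V·X) = 1590 × 1760 / (493.0 × 2460) = 2.307 g BOD₅·(g VSS·d)⁻¹.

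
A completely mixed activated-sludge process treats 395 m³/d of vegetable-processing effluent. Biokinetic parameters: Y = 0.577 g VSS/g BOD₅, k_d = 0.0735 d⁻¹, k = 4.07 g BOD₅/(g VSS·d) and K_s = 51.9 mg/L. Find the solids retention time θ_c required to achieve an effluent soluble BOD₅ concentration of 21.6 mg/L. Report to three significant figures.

θ_c ≈ 1.62 d

At the target effluent, Y k S/(K_s+S) = 0.577×4.07×21.6/73.50 = 0.6901 d⁻¹.
Then 1/θ_c = μ − k_d = 0.6901 − 0.0735 = 0.6166 d⁻¹, giving θ_c = 1.622 d.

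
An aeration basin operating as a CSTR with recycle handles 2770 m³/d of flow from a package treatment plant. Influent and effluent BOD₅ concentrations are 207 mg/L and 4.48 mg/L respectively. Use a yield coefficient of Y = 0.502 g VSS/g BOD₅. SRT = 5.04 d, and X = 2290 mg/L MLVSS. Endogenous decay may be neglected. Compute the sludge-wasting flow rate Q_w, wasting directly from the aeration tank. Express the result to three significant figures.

Q_w ≈ 123 m³/d

V·X = Y·Q·ΔS·θ_c gives V = 0.502 × 2770 × (207 − 4.48) × 5.04 / 2290 = 619.8 m³.
For wasting at MLVSS concentration, Q_w = V/θ_c = 619.8/5.04 = 123.0 m³/d.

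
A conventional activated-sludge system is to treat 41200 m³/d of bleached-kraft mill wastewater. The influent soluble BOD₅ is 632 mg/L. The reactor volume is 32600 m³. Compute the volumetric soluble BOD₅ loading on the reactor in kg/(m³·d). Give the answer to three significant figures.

L_v = Q S₀ / V = 41200 × 632 × 10⁻³ / 32600 = 0.7987 kg/(m³·d).

L_v ≈ 0.799 kg soluble BOD₅/(m³·d)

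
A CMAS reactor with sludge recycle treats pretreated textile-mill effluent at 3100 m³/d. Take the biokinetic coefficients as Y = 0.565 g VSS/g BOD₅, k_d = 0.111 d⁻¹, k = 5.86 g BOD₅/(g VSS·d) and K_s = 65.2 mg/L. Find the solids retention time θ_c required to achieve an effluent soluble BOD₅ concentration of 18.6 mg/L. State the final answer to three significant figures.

From 1/θ_c = Y·k·S/(K_s + S) − k_d: Y·k·S/(K_s+S) = 0.565 × 5.86 × 18.6 / (65.2 + 18.6) = 0.7349 d⁻¹.
Then 1/θ_c = μ − k_d = 0.7349 − 0.111 = 0.6239 d⁻¹, giving θ_c = 1.603 d.

θ_c ≈ 1.60 d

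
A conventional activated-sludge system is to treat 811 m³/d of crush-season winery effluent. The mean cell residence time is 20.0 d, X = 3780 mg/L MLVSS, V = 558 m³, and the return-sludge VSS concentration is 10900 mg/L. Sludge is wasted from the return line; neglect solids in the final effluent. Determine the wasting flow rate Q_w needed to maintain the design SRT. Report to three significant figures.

Q_w ≈ 9.68 m³/d

θ_c = V·X/(Q_w·X_r) when wasting from the recycle, so Q_w = V·X/(θ_c·X_r) = 558.0 × 3780 / (20.0 × 10900) = 9.675 m³/d.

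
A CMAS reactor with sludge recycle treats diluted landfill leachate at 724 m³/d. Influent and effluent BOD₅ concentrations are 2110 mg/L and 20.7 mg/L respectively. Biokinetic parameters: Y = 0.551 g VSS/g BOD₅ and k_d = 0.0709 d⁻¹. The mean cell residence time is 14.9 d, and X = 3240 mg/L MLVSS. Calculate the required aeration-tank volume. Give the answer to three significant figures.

V ≈ 1860 m³

Steady-state biomass mass balance: V·X·(1 + k_d·θ_c) = Y·Q·(S₀ − S)·θ_c, so V = 0.551 × 724 × (2110 − 20.7) × 14.9 / [3240 × (1 + 0.0709 × 14.9)] = 1.24×10^7 / 6663 = 1864 m³.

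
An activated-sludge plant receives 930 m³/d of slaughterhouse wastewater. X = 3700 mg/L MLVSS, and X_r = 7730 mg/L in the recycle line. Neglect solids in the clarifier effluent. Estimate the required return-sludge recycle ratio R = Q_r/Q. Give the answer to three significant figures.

R ≈ 0.918

R = Q_r/Q = X/(X_r − X) = 3700 / (7730 − 3700) = 0.9181.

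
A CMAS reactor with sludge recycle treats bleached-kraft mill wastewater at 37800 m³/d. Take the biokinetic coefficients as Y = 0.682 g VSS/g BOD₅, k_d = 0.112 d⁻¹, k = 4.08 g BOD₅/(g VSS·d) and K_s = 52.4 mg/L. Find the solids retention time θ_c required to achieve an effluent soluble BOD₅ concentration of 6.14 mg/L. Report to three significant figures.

θ_c ≈ 5.56 d

At the target effluent, Y k S/(K_s+S) = 0.682×4.08×6.14/58.54 = 0.2919 d⁻¹.
Then 1/θ_c = μ − k_d = 0.2919 − 0.112 = 0.1799 d⁻¹, giving θ_c = 5.560 d.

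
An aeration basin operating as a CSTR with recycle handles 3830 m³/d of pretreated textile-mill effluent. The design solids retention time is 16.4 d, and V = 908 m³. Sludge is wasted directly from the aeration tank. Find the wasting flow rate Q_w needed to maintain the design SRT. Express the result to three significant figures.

With mixed-liquor wasting, θ_c = V/Q_w, so Q_w = V/θ_c = 908.0/16.4 = 55.37 m³/d.

Q_w ≈ 55.4 m³/d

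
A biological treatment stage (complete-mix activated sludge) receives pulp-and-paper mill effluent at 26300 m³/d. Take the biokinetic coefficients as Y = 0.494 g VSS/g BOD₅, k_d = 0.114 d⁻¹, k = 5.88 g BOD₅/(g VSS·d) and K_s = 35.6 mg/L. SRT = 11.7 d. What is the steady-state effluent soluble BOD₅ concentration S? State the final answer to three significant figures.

From the Monod/SRT balance for a CMAS, S = K_s·(1+k_d θ_c)/[θ_c·(Y k − k_d) − 1] = 35.6 × (1 + 0.114 × 11.7) / [11.7 × (0.494 × 5.88 − 0.114) − 1] = 83.08 / 31.65 = 2.625 mg/L.

S ≈ 2.62 mg/L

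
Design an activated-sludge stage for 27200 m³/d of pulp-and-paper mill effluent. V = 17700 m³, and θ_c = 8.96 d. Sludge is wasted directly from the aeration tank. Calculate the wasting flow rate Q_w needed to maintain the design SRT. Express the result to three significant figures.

With mixed-liquor wasting, θ_c = V/Q_w, so Q_w = V/θ_c = 17700/8.96 = 1975 m³/d.

Q_w ≈ 1980 m³/d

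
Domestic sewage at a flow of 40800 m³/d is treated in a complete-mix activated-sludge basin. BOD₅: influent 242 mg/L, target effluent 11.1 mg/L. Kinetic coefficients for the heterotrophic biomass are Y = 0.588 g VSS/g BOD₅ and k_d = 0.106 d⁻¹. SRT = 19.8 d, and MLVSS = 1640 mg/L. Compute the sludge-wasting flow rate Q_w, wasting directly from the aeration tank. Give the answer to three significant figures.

From the SRT design equation V = Y Q (S₀−S) θ_c / [X (1 + k_d θ_c)] = 0.588 × 40800 × (242 − 11.1) × 19.8 / [1640 × (1 + 0.106 × 19.8)] = 1.1×10^8 / 5082 = 21582 m³.
For wasting at MLVSS concentration, Q_w = V/θ_c = 21582/19.8 = 1090 m³/d.

Q_w ≈ 1090 m³/d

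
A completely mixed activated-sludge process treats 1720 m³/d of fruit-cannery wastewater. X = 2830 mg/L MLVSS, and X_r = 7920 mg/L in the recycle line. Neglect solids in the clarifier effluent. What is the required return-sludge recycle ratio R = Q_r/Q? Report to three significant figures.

Mass balance around the secondary clarifier (neglecting effluent solids): R = X / (X_r − X) = 2830 / (7920 − 2830) = 0.5560.

R ≈ 0.556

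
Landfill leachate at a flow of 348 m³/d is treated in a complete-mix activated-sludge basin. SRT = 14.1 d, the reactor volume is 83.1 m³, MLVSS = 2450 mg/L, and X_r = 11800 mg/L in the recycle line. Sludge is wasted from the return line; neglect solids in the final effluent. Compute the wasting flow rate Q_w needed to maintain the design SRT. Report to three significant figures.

Q_w ≈ 1.22 m³/d

Q_w = (V·X)/(θ_c X_r) = 83.10 × 2450 / (14.1 × 11800) = 1.224 m³/d.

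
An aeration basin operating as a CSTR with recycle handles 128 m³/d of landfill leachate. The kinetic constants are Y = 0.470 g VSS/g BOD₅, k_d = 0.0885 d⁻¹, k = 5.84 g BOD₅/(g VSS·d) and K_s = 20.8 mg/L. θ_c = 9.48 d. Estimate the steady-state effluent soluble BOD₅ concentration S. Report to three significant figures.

S ≈ 1.58 mg/L

Effluent substrate depends only on kinetics and SRT: S = K_s(1 + k_d θ_c) / [θ_c(Yk − k_d) − 1] = 20.8 × (1 + 0.0885 × 9.48) / [9.48 × (0.470 × 5.84 − 0.0885) − 1] = 38.25 / 24.18 = 1.582 mg/L.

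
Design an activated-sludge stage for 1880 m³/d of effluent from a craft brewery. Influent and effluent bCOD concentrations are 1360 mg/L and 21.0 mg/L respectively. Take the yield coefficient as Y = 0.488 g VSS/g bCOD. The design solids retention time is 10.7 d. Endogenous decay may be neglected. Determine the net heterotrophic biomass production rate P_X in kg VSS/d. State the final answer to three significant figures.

With endogenous decay neglected, the observed yield equals the true yield: Y_obs = Y = 0.488 g VSS/g bCOD.
ΔS = 1360 − 21.0 = 1339 mg/L, so the substrate removal rate is 1880 × 1339/1000 = 2517 kg bCOD/d.
Net biomass production P_X = Y_obs × Q·(S₀ − S) = 0.4880 × 2517 = 1228 kg VSS/d.

P_X ≈ 1230 kg VSS/d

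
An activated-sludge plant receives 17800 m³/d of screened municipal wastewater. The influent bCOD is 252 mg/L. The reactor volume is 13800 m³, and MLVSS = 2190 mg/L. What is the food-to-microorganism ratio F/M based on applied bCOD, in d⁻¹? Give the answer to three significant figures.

F/M = Q·S₀ / (V·X) = 17800 × 252 / (13800 × 2190) = 0.1484 g bCOD·(g VSS·d)⁻¹.

F/M ≈ 0.148 d⁻¹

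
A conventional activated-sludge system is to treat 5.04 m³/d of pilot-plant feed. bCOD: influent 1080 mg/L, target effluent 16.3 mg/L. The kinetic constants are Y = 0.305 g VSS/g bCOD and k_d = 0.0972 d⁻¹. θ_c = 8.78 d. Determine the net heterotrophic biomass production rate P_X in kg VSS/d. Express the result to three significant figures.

P_X ≈ 0.882 kg VSS/d

Y_obs = Y / (1 + k_d θ_c) = 0.305 / (1 + 0.0972 × 8.78) = 0.305 / 1.853 = 0.1646.
Q·(S₀ − S) = 5.04 × (1080 − 16.3) × 10⁻³ = 5.361 kg/d removed.
So the net sludge growth is P_X = 0.1646 × 5.361 = 0.8822 kg VSS/d.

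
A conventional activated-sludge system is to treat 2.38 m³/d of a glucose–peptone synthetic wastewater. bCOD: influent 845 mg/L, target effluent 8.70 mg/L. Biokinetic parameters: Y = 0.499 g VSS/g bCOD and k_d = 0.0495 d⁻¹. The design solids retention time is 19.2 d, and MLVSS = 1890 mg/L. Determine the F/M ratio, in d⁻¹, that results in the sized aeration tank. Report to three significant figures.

From the SRT design equation V = Y Q (S₀−S) θ_c / [X (1 + k_d θ_c)] = 0.499 × 2.38 × (845 − 8.70) × 19.2 / [1890 × (1 + 0.0495 × 19.2)] = 1.91×10^4 / 3686 = 5.173 m³.
Food-to-microorganism ratio F/M = Q S₀ / (V X) = 2.38 × 845 / (5.173 × 1890) = 0.2057 d⁻¹.

F/M ≈ 0.206 d⁻¹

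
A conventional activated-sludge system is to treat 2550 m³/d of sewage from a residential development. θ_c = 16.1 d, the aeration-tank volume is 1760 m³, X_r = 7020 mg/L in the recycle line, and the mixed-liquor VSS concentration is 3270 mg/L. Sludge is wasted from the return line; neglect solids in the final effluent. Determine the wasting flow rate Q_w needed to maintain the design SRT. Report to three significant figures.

Q_w ≈ 50.9 m³/d

θ_c = V·X/(Q_w·X_r) when wasting from the recycle, so Q_w = V·X/(θ_c·X_r) = 1760 × 3270 / (16.1 × 7020) = 50.92 m³/d.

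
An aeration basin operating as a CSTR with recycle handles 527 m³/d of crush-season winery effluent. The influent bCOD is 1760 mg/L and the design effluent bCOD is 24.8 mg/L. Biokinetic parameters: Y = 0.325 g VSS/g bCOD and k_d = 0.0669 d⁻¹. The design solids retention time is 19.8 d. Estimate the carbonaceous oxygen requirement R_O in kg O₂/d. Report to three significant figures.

Correct the yield for decay: Y_obs = Y/(1 + k_d θ_c) = 0.325 / (1 + 0.0669 × 19.8) = 0.325 / 2.325 = 0.1398.
Substrate removed = Q·(S₀ − S) = 527 m³/d × (1760 − 24.8) g/m³ = 9.14×10^5 g/d = 914.5 kg/d.
Biomass synthesised: P_X = Y_obs × 914.5 = 127.8 kg VSS/d.
R_O = Q·(S₀ − S) − 1.42·P_X = 914.5 − 1.42 × 127.8 = 732.9 kg O₂/d.

R_O ≈ 733 kg O₂/d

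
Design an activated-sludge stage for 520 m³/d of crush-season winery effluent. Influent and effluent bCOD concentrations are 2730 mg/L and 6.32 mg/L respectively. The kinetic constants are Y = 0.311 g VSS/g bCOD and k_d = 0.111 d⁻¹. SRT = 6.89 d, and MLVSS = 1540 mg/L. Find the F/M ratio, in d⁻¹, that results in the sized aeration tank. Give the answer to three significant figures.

Rearranging the biomass balance for a CMAS with decay, V = Y·Q·ΔS·θ_c / [X·(1+k_d θ_c)] = 0.311 × 520 × (2730 − 6.32) × 6.89 / [1540 × (1 + 0.111 × 6.89)] = 3.03×10^6 / 2718 = 1117 m³.
Food-to-microorganism ratio F/M = Q S₀ / (V X) = 520 × 2730 / (1117 × 1540) = 0.8255 d⁻¹.

F/M ≈ 0.826 d⁻¹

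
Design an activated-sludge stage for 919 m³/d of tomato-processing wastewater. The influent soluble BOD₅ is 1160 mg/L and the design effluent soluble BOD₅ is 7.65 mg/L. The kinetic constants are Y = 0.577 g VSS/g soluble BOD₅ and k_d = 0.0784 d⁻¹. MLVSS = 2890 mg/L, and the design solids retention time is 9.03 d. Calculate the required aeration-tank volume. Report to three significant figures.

V ≈ 1120 m³

From the SRT design equation V = Y Q (S₀−S) θ_c / [X (1 + k_d θ_c)] = 0.577 × 919 × (1160 − 7.65) × 9.03 / [2890 × (1 + 0.0784 × 9.03)] = 5.52×10^6 / 4936 = 1118 m³.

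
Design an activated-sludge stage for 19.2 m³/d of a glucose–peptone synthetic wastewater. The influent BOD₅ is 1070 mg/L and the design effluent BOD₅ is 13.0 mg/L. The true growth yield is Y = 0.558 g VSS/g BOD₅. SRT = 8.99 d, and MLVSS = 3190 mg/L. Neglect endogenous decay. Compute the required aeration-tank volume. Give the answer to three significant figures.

With k_d = 0 the design equation reduces to V = Y Q (S₀−S) θ_c / X = 0.558 × 19.2 × (1070 − 13.0) × 8.99 / 3190 = 31.91 m³.

V ≈ 31.9 m³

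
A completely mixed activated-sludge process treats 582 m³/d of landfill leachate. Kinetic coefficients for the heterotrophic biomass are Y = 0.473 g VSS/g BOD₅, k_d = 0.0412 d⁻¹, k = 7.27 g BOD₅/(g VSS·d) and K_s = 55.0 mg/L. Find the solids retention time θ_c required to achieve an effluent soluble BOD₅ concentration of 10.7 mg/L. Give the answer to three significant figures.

Specific growth rate at S = 10.7 mg/L: μ = YkS/(K_s+S) = 0.473·7.27·10.7/(55.0+10.7) = 0.5600 d⁻¹.
θ_c = 1/(μ − k_d) = 1/(0.5600 − 0.0412) = 1/0.5188 = 1.927 d.

θ_c ≈ 1.93 d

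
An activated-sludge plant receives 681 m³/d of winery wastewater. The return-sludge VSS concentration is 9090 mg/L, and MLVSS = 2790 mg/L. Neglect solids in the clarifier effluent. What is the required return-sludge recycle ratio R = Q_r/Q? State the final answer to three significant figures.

Mass balance around the secondary clarifier (neglecting effluent solids): R = X / (X_r − X) = 2790 / (9090 − 2790) = 0.4429.

R ≈ 0.443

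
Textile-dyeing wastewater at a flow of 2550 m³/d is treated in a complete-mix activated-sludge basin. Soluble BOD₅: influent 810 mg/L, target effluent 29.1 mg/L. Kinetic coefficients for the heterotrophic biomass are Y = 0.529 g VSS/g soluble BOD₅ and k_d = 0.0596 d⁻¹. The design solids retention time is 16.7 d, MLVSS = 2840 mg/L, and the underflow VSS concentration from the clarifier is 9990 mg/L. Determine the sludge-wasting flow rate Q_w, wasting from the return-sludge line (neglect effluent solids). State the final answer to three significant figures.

From the SRT design equation V = Y Q (S₀−S) θ_c / [X (1 + k_d θ_c)] = 0.529 × 2550 × (810 − 29.1) × 16.7 / [2840 × (1 + 0.0596 × 16.7)] = 1.76×10^7 / 5667 = 3104 m³.
Wasting from the return line (neglecting effluent solids): Q_w = V·X / (θ_c·X_r) = 3104 × 2840 / (16.7 × 9990) = 52.85 m³/d.

Q_w ≈ 52.8 m³/d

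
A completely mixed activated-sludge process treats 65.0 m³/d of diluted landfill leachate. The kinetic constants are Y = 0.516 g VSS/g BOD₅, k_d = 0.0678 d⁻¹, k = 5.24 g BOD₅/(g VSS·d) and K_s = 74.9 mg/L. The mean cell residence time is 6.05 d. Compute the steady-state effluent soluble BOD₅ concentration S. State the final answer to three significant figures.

For a completely mixed reactor with recycle the Lawrence–McCarty relation gives S = K_s·(1 + k_d·θ_c) / [θ_c·(Y·k − k_d) − 1] = 74.9 × (1 + 0.0678 × 6.05) / [6.05 × (0.516 × 5.24 − 0.0678) − 1] = 105.6 / 14.95 = 7.066 mg/L.

S ≈ 7.07 mg/L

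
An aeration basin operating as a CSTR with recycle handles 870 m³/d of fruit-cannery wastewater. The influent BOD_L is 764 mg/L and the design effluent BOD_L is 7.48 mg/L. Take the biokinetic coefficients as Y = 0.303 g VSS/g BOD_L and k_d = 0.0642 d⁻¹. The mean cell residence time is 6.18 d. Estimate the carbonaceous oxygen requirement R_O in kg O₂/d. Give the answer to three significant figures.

R_O ≈ 455 kg O₂/d

Y_obs = Y / (1 + k_d θ_c) = 0.303 / (1 + 0.0642 × 6.18) = 0.303 / 1.397 = 0.2169.
ΔS = 764 − 7.48 = 756.5 mg/L, so the substrate removal rate is 870 × 756.5/1000 = 658.2 kg BOD_L/d.
P_X = Y_obs·Q·(S₀ − S) = 0.2169 × 658.2 = 142.8 kg VSS/d.
R_O = Q·ΔS − 1.42 P_X = 658.2 − 202.7 = 455.4 kg O₂/d.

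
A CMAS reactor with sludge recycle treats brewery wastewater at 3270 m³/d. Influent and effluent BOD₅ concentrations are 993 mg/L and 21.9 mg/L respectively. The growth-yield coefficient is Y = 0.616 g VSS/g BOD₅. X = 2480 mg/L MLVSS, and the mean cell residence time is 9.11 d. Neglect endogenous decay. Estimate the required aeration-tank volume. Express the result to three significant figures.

With k_d = 0 the design equation reduces to V = Y Q (S₀−S) θ_c / X = 0.616 × 3270 × (993 − 21.9) × 9.11 / 2480 = 7186 m³.

V ≈ 7190 m³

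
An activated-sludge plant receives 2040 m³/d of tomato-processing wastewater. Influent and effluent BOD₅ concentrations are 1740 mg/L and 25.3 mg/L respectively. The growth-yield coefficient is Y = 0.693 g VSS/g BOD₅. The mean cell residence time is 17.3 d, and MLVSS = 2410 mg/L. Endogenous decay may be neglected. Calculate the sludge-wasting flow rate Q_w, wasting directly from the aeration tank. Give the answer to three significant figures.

V·X = Y·Q·ΔS·θ_c gives V = 0.693 × 2040 × (1740 − 25.3) × 17.3 / 2410 = 17401 m³.
Wasting from the aeration tank: Q_w = V / θ_c = 17401 / 17.3 = 1006 m³/d.

Q_w ≈ 1010 m³/d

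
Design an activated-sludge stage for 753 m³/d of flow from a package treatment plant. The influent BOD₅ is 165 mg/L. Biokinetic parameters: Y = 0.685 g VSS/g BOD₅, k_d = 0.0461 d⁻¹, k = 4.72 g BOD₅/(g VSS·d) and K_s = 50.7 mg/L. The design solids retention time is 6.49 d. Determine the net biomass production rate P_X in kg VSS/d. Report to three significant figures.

For a completely mixed reactor with recycle the Lawrence–McCarty relation gives S = K_s·(1 + k_d·θ_c) / [θ_c·(Y·k − k_d) − 1] = 50.7 × (1 + 0.0461 × 6.49) / [6.49 × (0.685 × 4.72 − 0.0461) − 1] = 65.87 / 19.68 = 3.346 mg/L.
Y_obs = Y / (1 + k_d θ_c) = 0.685 / (1 + 0.0461 × 6.49) = 0.685 / 1.299 = 0.5273.
Q·(S₀ − S) = 753 × (165 − 3.35) × 10⁻³ = 121.7 kg/d removed.
P_X = Y_obs · Q(S₀ − S) = 0.5273 × 121.7 = 64.18 kg VSS/d.

P_X ≈ 64.2 kg VSS/d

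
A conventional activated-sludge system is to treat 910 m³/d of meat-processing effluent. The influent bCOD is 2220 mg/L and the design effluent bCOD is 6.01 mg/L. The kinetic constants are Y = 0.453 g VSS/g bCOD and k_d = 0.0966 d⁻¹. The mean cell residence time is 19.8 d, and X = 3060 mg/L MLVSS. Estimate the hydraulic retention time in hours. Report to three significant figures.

τ ≈ 53.5 h

Steady-state biomass mass balance: V·X·(1 + k_d·θ_c) = Y·Q·(S₀ − S)·θ_c, so V = 0.453 × 910 × (2220 − 6.01) × 19.8 / [3060 × (1 + 0.0966 × 19.8)] = 1.81×10^7 / 8913 = 2028 m³.
HRT = V/Q = 2028 m³ / 910 m³·d⁻¹ = 2.228 d × 24 = 53.47 h.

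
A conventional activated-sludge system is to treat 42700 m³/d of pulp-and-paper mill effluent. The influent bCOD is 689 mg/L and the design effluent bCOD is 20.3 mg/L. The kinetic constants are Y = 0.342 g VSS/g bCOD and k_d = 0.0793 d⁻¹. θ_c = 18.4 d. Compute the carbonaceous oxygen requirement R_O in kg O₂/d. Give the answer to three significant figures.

Observed yield with endogenous decay: Y_obs = Y / (1 + k_d·θ_c) = 0.342 / (1 + 0.0793 × 18.4) = 0.342 / 2.459 = 0.1391 g VSS/g bCOD.
Mass of bCOD removed per day: Q(S₀ − S) = 42700 × 668.7 g/m³ = 28553 kg/d.
Biomass synthesised: P_X = Y_obs × 28553 = 3971 kg VSS/d.
R_O = Q·ΔS − 1.42 P_X = 28553 − 5639 = 22915 kg O₂/d.

R_O ≈ 22900 kg O₂/d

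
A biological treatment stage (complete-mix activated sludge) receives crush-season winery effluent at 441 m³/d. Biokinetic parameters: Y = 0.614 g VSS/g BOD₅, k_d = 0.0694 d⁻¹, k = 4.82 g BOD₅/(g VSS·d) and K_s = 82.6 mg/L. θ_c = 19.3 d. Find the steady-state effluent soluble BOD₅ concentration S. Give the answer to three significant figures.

S ≈ 3.53 mg/L

For a completely mixed reactor with recycle the Lawrence–McCarty relation gives S = K_s·(1 + k_d·θ_c) / [θ_c·(Y·k − k_d) − 1] = 82.6 × (1 + 0.0694 × 19.3) / [19.3 × (0.614 × 4.82 − 0.0694) − 1] = 193.2 / 54.78 = 3.528 mg/L.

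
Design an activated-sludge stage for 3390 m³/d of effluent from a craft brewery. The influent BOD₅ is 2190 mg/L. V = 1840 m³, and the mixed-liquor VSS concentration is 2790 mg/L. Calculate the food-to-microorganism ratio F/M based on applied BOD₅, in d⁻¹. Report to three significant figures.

Food-to-microorganism ratio F/M = Q S₀ / (V X) = 3390 × 2190 / (1840 × 2790) = 1.446 d⁻¹.

F/M ≈ 1.45 d⁻¹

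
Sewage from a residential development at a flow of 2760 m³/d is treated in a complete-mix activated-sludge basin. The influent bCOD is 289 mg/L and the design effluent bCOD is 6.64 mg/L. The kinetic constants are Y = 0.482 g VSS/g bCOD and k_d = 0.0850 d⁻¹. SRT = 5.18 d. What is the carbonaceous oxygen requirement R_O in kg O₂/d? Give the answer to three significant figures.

Correct the yield for decay: Y_obs = Y/(1 + k_d θ_c) = 0.482 / (1 + 0.0850 × 5.18) = 0.482 / 1.440 = 0.3347.
Substrate removed = Q·(S₀ − S) = 2760 m³/d × (289 − 6.64) g/m³ = 7.79×10^5 g/d = 779.3 kg/d.
Net sludge production P_X = 0.3347 × 779.3 = 260.8 kg VSS/d.
Carbonaceous O₂ demand = substrate oxidised − cell-mass equivalent = 779.3 − 1.42 × 260.8 = 409.0 kg O₂/d.

R_O ≈ 409 kg O₂/d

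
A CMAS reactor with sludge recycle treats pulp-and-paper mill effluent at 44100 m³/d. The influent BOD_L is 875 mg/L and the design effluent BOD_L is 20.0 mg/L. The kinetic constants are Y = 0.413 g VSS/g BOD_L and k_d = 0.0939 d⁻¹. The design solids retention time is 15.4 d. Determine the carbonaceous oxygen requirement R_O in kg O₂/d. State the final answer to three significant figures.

R_O ≈ 28700 kg O₂/d

The observed yield is Y_obs = Y/(1 + k_d·θ_c) = 0.413 / (1 + 0.0939 × 15.4) = 0.413 / 2.446 = 0.1688 g VSS per g BOD_L removed.
Substrate removed = Q·(S₀ − S) = 44100 m³/d × (875 − 20.0) g/m³ = 3.77×10^7 g/d = 37706 kg/d.
Net sludge production P_X = 0.1688 × 37706 = 6366 kg VSS/d.
R_O = Q·ΔS − 1.42 P_X = 37706 − 9040 = 28665 kg O₂/d.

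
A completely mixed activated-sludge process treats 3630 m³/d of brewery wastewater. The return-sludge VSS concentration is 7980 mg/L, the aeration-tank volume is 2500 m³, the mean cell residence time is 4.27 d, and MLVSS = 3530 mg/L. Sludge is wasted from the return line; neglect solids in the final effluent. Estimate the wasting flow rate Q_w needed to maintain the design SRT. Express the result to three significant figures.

θ_c = V·X/(Q_w·X_r) when wasting from the recycle, so Q_w = V·X/(θ_c·X_r) = 2500 × 3530 / (4.27 × 7980) = 259.0 m³/d.

Q_w ≈ 259 m³/d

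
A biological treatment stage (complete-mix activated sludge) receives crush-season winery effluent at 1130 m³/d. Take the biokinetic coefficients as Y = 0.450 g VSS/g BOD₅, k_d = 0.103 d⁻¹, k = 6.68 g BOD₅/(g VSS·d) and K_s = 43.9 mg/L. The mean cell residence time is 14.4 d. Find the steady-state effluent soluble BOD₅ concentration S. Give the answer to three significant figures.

S ≈ 2.67 mg/L

For a completely mixed reactor with recycle the Lawrence–McCarty relation gives S = K_s·(1 + k_d·θ_c) / [θ_c·(Y·k − k_d) − 1] = 43.9 × (1 + 0.103 × 14.4) / [14.4 × (0.450 × 6.68 − 0.103) − 1] = 109.0 / 40.80 = 2.672 mg/L.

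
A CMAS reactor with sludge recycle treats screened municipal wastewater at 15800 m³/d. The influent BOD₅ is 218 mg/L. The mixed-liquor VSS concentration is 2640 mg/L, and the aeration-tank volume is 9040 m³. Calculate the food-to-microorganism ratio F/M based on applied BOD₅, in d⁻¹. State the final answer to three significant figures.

Food-to-microorganism ratio F/M = Q S₀ / (V X) = 15800 × 218 / (9040 × 2640) = 0.1443 d⁻¹.

F/M ≈ 0.144 d⁻¹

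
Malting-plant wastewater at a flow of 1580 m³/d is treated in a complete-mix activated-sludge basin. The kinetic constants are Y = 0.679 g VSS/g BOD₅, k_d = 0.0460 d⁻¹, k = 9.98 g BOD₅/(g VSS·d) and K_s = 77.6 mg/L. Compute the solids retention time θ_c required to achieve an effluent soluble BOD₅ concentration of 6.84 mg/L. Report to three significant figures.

θ_c ≈ 1.99 d

At the target effluent, Y k S/(K_s+S) = 0.679×9.98×6.84/84.44 = 0.5489 d⁻¹.
θ_c = 1/(μ − k_d) = 1/(0.5489 − 0.0460) = 1/0.5029 = 1.988 d.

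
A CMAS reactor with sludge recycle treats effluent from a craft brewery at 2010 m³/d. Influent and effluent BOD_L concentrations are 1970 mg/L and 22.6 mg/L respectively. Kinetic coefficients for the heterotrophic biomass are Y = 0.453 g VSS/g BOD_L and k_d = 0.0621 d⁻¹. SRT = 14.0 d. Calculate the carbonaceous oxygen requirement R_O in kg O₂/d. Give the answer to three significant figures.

Y_obs = Y / (1 + k_d θ_c) = 0.453 / (1 + 0.0621 × 14.0) = 0.453 / 1.869 = 0.2423.
Mass of BOD_L removed per day: Q(S₀ − S) = 2010 × 1947 g/m³ = 3914 kg/d.
Net sludge production P_X = 0.2423 × 3914 = 948.5 kg VSS/d.
R_O = Q·ΔS − 1.42 P_X = 3914 − 1347 = 2567 kg O₂/d.

R_O ≈ 2570 kg O₂/d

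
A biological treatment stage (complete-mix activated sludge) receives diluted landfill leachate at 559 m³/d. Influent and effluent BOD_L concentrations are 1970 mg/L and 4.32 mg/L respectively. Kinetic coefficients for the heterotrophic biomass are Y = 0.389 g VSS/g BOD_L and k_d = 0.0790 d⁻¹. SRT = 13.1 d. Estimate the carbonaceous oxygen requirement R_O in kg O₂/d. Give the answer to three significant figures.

Correct the yield for decay: Y_obs = Y/(1 + k_d θ_c) = 0.389 / (1 + 0.0790 × 13.1) = 0.389 / 2.035 = 0.1912.
Q·(S₀ − S) = 559 × (1970 − 4.32) × 10⁻³ = 1099 kg/d removed.
Biomass synthesised: P_X = Y_obs × 1099 = 210.1 kg VSS/d.
R_O = Q·(S₀ − S) − 1.42·P_X = 1099 − 1.42 × 210.1 = 800.5 kg O₂/d.

R_O ≈ 801 kg O₂/d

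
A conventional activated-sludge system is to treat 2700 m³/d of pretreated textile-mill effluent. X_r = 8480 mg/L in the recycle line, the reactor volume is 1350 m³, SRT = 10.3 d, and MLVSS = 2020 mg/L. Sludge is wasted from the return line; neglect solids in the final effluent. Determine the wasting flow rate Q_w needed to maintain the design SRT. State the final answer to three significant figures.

θ_c = V·X/(Q_w·X_r) when wasting from the recycle, so Q_w = V·X/(θ_c·X_r) = 1350 × 2020 / (10.3 × 8480) = 31.22 m³/d.

Q_w ≈ 31.2 m³/d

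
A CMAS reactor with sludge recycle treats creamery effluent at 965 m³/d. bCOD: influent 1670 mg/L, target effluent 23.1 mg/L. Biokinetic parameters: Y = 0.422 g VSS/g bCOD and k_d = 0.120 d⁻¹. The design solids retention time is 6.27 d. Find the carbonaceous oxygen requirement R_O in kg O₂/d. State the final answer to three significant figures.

Observed yield with endogenous decay: Y_obs = Y / (1 + k_d·θ_c) = 0.422 / (1 + 0.120 × 6.27) = 0.422 / 1.752 = 0.2408 g VSS/g bCOD.
Q·(S₀ − S) = 965 × (1670 − 23.1) × 10⁻³ = 1589 kg/d removed.
Net sludge production P_X = 0.2408 × 1589 = 382.7 kg VSS/d.
R_O = Q·(S₀ − S) − 1.42·P_X = 1589 − 1.42 × 382.7 = 1046 kg O₂/d.

R_O ≈ 1050 kg O₂/d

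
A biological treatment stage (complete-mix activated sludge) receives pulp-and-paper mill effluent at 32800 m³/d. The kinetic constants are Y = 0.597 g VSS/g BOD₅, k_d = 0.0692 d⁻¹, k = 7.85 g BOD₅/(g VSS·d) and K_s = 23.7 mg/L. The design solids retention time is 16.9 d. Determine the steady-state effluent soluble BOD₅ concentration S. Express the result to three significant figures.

S ≈ 0.667 mg/L

Effluent substrate depends only on kinetics and SRT: S = K_s(1 + k_d θ_c) / [θ_c(Yk − k_d) − 1] = 23.7 × (1 + 0.0692 × 16.9) / [16.9 × (0.597 × 7.85 − 0.0692) − 1] = 51.42 / 77.03 = 0.6675 mg/L.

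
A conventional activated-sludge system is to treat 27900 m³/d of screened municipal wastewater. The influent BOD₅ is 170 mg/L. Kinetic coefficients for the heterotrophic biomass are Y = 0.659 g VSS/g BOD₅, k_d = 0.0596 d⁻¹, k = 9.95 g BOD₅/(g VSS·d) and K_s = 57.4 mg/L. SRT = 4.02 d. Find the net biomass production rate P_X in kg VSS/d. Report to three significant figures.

P_X ≈ 2480 kg VSS/d

From the Monod/SRT balance for a CMAS, S = K_s·(1+k_d θ_c)/[θ_c·(Y k − k_d) − 1] = 57.4 × (1 + 0.0596 × 4.02) / [4.02 × (0.659 × 9.95 − 0.0596) − 1] = 71.15 / 25.12 = 2.833 mg/L.
Correct the yield for decay: Y_obs = Y/(1 + k_d θ_c) = 0.659 / (1 + 0.0596 × 4.02) = 0.659 / 1.240 = 0.5316.
Substrate removed = Q·(S₀ − S) = 27900 m³/d × (170 − 2.83) g/m³ = 4.66×10^6 g/d = 4664 kg/d.
Net biomass production P_X = Y_obs × Q·(S₀ − S) = 0.5316 × 4664 = 2480 kg VSS/d.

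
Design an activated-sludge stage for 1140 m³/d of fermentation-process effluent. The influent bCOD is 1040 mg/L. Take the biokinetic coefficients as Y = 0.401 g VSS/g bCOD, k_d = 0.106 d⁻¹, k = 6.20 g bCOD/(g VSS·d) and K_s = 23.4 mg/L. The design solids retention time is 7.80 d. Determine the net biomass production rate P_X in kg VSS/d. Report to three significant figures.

P_X ≈ 260 kg VSS/d

From the Monod/SRT balance for a CMAS, S = K_s·(1+k_d θ_c)/[θ_c·(Y k − k_d) − 1] = 23.4 × (1 + 0.106 × 7.80) / [7.80 × (0.401 × 6.20 − 0.106) − 1] = 42.75 / 17.57 = 2.434 mg/L.
Correct the yield for decay: Y_obs = Y/(1 + k_d θ_c) = 0.401 / (1 + 0.106 × 7.80) = 0.401 / 1.827 = 0.2195.
Q·(S₀ − S) = 1140 × (1040 − 2.43) × 10⁻³ = 1183 kg/d removed.
So the net sludge growth is P_X = 0.2195 × 1183 = 259.6 kg VSS/d.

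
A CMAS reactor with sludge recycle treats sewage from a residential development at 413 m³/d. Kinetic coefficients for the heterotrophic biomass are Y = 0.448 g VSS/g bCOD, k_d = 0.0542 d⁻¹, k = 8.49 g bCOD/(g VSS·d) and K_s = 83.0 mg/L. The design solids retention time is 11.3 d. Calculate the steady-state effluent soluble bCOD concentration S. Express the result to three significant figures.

For a completely mixed reactor with recycle the Lawrence–McCarty relation gives S = K_s·(1 + k_d·θ_c) / [θ_c·(Y·k − k_d) − 1] = 83.0 × (1 + 0.0542 × 11.3) / [11.3 × (0.448 × 8.49 − 0.0542) − 1] = 133.8 / 41.37 = 3.235 mg/L.

S ≈ 3.24 mg/L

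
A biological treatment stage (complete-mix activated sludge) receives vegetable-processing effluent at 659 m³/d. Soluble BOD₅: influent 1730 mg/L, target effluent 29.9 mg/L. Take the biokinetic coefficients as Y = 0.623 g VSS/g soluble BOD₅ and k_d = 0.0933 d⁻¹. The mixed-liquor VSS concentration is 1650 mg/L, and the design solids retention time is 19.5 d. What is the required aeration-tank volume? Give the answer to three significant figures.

V ≈ 2930 m³

From the SRT design equation V = Y Q (S₀−S) θ_c / [X (1 + k_d θ_c)] = 0.623 × 659 × (1730 − 29.9) × 19.5 / [1650 × (1 + 0.0933 × 19.5)] = 1.36×10^7 / 4652 = 2926 m³.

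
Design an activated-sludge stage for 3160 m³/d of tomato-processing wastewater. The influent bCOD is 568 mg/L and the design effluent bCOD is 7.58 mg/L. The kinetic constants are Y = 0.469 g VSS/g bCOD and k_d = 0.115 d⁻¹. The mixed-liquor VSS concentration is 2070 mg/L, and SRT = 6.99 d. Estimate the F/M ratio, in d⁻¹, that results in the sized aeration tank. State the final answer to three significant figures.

From the SRT design equation V = Y Q (S₀−S) θ_c / [X (1 + k_d θ_c)] = 0.469 × 3160 × (568 − 7.58) × 6.99 / [2070 × (1 + 0.115 × 6.99)] = 5.81×10^6 / 3734 = 1555 m³.
F/M = applied load / biomass = Q·S₀/(V·X) = 3160 × 568 / (1555 × 2070) = 0.5577 d⁻¹.

F/M ≈ 0.558 d⁻¹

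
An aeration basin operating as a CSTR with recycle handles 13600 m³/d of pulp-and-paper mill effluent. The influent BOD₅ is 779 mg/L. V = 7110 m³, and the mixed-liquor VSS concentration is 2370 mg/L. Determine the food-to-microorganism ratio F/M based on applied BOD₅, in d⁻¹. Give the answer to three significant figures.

F/M ≈ 0.629 d⁻¹

Food-to-microorganism ratio F/M = Q S₀ / (V X) = 13600 × 779 / (7110 × 2370) = 0.6287 d⁻¹.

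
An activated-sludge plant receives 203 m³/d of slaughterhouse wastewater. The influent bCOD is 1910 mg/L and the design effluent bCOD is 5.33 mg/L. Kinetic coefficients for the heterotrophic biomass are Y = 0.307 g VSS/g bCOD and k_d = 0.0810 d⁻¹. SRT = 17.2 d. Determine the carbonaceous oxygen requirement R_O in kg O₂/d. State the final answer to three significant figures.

Observed yield with endogenous decay: Y_obs = Y / (1 + k_d·θ_c) = 0.307 / (1 + 0.0810 × 17.2) = 0.307 / 2.393 = 0.1283 g VSS/g bCOD.
Substrate removed = Q·(S₀ − S) = 203 m³/d × (1910 − 5.33) g/m³ = 3.87×10^5 g/d = 386.6 kg/d.
P_X = Y_obs·Q·(S₀ − S) = 0.1283 × 386.6 = 49.60 kg VSS/d.
R_O = Q·ΔS − 1.42 P_X = 386.6 − 70.43 = 316.2 kg O₂/d.

R_O ≈ 316 kg O₂/d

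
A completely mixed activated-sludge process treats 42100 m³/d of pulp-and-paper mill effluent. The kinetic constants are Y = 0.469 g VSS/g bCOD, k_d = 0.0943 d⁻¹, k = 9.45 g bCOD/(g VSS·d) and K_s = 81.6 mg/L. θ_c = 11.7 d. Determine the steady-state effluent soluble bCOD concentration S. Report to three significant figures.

S ≈ 3.45 mg/L

For a completely mixed reactor with recycle the Lawrence–McCarty relation gives S = K_s·(1 + k_d·θ_c) / [θ_c·(Y·k − k_d) − 1] = 81.6 × (1 + 0.0943 × 11.7) / [11.7 × (0.469 × 9.45 − 0.0943) − 1] = 171.6 / 49.75 = 3.450 mg/L.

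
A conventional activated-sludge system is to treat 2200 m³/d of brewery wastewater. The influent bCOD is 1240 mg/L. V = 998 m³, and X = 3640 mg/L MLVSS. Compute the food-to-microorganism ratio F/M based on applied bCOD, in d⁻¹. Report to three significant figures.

F/M = applied load / biomass = Q·S₀/(V·X) = 2200 × 1240 / (998.0 × 3640) = 0.7510 d⁻¹.

F/M ≈ 0.751 d⁻¹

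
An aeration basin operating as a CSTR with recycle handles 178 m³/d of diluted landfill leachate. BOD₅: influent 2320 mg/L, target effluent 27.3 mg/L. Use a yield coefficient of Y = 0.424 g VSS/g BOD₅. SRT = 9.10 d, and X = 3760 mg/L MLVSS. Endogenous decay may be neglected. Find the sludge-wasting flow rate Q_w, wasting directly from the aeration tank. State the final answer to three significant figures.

Q_w ≈ 46.0 m³/d

V·X = Y·Q·ΔS·θ_c gives V = 0.424 × 178 × (2320 − 27.3) × 9.10 / 3760 = 418.8 m³.
For wasting at MLVSS concentration, Q_w = V/θ_c = 418.8/9.10 = 46.02 m³/d.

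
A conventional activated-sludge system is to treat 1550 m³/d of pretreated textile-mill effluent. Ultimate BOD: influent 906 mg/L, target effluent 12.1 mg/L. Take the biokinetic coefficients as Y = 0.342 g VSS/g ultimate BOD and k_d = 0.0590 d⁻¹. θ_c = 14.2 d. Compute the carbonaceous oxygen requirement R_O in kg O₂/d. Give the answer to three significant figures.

Y_obs = Y / (1 + k_d θ_c) = 0.342 / (1 + 0.0590 × 14.2) = 0.342 / 1.838 = 0.1861.
ΔS = 906 − 12.1 = 893.9 mg/L, so the substrate removal rate is 1550 × 893.9/1000 = 1386 kg ultimate BOD/d.
Net sludge production P_X = 0.1861 × 1386 = 257.8 kg VSS/d.
Carbonaceous O₂ demand = substrate oxidised − cell-mass equivalent = 1386 − 1.42 × 257.8 = 1019 kg O₂/d.

R_O ≈ 1020 kg O₂/d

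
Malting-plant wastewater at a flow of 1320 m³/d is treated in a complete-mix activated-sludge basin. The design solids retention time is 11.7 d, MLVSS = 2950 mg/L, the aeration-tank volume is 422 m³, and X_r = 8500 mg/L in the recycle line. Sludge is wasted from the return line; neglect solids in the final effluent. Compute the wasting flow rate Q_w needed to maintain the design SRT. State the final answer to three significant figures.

θ_c = V·X/(Q_w·X_r) when wasting from the recycle, so Q_w = V·X/(θ_c·X_r) = 422.0 × 2950 / (11.7 × 8500) = 12.52 m³/d.

Q_w ≈ 12.5 m³/d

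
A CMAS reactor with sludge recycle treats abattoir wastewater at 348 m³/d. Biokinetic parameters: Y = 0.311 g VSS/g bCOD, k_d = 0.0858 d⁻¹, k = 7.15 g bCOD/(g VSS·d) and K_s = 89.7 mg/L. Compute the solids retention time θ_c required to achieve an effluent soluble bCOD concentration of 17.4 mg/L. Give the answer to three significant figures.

At the target effluent, Y k S/(K_s+S) = 0.311×7.15×17.4/107.1 = 0.3613 d⁻¹.
1/θ_c = 0.3613 − 0.0858 = 0.2755 d⁻¹, so θ_c = 3.630 d.

θ_c ≈ 3.63 d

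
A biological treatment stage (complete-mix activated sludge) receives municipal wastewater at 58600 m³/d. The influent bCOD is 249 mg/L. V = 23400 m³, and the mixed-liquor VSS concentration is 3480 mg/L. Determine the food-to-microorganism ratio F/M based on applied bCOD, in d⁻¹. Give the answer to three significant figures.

F/M ≈ 0.179 d⁻¹

F/M = applied load / biomass = Q·S₀/(V·X) = 58600 × 249 / (23400 × 3480) = 0.1792 d⁻¹.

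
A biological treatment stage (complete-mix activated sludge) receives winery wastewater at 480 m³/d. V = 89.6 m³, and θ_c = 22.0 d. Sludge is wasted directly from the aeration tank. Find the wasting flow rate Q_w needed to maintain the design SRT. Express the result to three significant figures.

Q_w ≈ 4.07 m³/d

With mixed-liquor wasting, θ_c = V/Q_w, so Q_w = V/θ_c = 89.60/22.0 = 4.073 m³/d.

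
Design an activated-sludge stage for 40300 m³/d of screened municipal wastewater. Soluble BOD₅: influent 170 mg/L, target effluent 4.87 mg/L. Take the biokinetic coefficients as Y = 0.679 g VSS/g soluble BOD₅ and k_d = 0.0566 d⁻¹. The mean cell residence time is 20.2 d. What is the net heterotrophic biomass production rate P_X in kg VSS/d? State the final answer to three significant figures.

Correct the yield for decay: Y_obs = Y/(1 + k_d θ_c) = 0.679 / (1 + 0.0566 × 20.2) = 0.679 / 2.143 = 0.3168.
ΔS = 170 − 4.87 = 165.1 mg/L, so the substrate removal rate is 40300 × 165.1/1000 = 6655 kg soluble BOD₅/d.
Net biomass production P_X = Y_obs × Q·(S₀ − S) = 0.3168 × 6655 = 2108 kg VSS/d.

P_X ≈ 2110 kg VSS/d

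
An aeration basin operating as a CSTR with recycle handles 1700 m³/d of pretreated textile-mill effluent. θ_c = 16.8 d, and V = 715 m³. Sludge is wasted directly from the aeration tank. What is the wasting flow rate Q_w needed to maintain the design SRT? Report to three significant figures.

For wasting at MLVSS concentration, Q_w = V/θ_c = 715.0/16.8 = 42.56 m³/d.

Q_w ≈ 42.6 m³/d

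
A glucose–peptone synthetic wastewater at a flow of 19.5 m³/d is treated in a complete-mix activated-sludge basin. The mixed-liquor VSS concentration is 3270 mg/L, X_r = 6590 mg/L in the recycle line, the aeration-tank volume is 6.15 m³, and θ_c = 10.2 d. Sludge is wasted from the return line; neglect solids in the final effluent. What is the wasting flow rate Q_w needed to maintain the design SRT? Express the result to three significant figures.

Q_w ≈ 0.299 m³/d

θ_c = V·X/(Q_w·X_r) when wasting from the recycle, so Q_w = V·X/(θ_c·X_r) = 6.150 × 3270 / (10.2 × 6590) = 0.2992 m³/d.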